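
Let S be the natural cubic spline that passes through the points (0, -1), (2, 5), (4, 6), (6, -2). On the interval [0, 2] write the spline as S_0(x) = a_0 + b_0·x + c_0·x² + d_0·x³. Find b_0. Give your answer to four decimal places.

3.3667

With M_i denoting the second derivative at x_i, h_i = 2, 2, 2, and Δ_i = (y_(i+1) − y_i)/h_i = 3, 1/2, -4:
  2·M_0 + 8·M_1 + 2·M_2 = 6(Δ_1 - Δ_0) = -15
  2·M_1 + 8·M_2 + 2·M_3 = 6(Δ_2 - Δ_1) = -27
Natural end conditions: M_0 = M_3 = 0.
Solving the tridiagonal system: M_0 = 0, M_1 = -11/10, M_2 = -31/10, M_3 = 0.
On [0, 2], with S_0(x) = a_0 + b_0·x + c_0·x² + d_0·x³: c_0 = M_0/2 = 0, d_0 = (M_1 - M_0)/(6h_0) = -11/120, b_0 = Δ_0 - h_0(2M_0 + M_1)/6 = 101/30.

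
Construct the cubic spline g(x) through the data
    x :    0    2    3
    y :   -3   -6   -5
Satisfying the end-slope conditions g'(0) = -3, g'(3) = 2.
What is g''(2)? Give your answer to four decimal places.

1.6667

With m_i denoting the second derivative at x_i, h_i = 2, 1, and Δ_i = (y_(i+1) − y_i)/h_i = -3/2, 1:
  2·m_0 + 6·m_1 + 1·m_2 = 6(Δ_1 - Δ_0) = 15
Clamped end conditions give two more equations: 2h_0·m_0 + h_0·m_1 = 6(Δ_0 - g'(0)) = 9 and h_1·m_1 + 2h_1·m_2 = 6(g'(3) - Δ_1) = 6.
Solving the tridiagonal system: m_0 = 17/12, m_1 = 5/3, m_2 = 13/6.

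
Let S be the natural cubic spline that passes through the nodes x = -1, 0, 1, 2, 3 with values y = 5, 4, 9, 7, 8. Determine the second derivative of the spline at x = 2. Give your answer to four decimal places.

8.4643

Write m_i for S''(x_i). With h_i = 1, 1, 1, 1 and divided differences Δ_i = -1, 5, -2, 1, the continuity of S' gives the tridiagonal system
  1·m_0 + 4·m_1 + 1·m_2 = 6(Δ_1 - Δ_0) = 36
  1·m_1 + 4·m_2 + 1·m_3 = 6(Δ_2 - Δ_1) = -42
  1·m_2 + 4·m_3 + 1·m_4 = 6(Δ_3 - Δ_2) = 18
Natural end conditions: m_0 = m_4 = 0.
Hence m_0 = 0, m_1 = 363/28, m_2 = -111/7, m_3 = 237/28, m_4 = 0.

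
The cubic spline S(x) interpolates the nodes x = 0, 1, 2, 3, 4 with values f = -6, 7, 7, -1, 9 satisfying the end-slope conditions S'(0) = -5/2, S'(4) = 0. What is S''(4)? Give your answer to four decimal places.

-51.8750

With M_i denoting the second derivative at x_i, h_i = 1, 1, 1, 1, and Δ_i = (y_(i+1) − y_i)/h_i = 13, 0, -8, 10:
  1·M_0 + 4·M_1 + 1·M_2 = 6(Δ_1 - Δ_0) = -78
  1·M_1 + 4·M_2 + 1·M_3 = 6(Δ_2 - Δ_1) = -48
  1·M_2 + 4·M_3 + 1·M_4 = 6(Δ_3 - Δ_2) = 108
Clamped end conditions give two more equations: 2h_0·M_0 + h_0·M_1 = 6(Δ_0 - S'(0)) = 93 and h_3·M_3 + 2h_3·M_4 = 6(S'(4) - Δ_3) = -60.
Forward elimination and back-substitution give M_0 = 497/8, M_1 = -125/4, M_2 = -121/8, M_3 = 175/4, M_4 = -415/8.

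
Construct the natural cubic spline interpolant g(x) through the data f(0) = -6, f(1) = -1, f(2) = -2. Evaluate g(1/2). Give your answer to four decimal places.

Let σ_i = g''(x_i). Step sizes h_i = 1, 1; slopes of the chords Δ_i = (y_(i+1) - y_i)/h_i = 5, -1.
  1·σ_0 + 4·σ_1 + 1·σ_2 = 6(Δ_1 - Δ_0) = -36
Natural end conditions: σ_0 = σ_2 = 0.
Hence σ_0 = 0, σ_1 = -9, σ_2 = 0.
On [0, 1], g(x) = -6 + 13/2·x + 0·x² - 3/2·x³.
With x = 1/2: g(1/2) = -47/16.

-2.9375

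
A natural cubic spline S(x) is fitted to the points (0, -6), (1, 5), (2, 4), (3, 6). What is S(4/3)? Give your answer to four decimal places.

5.4519

Let σ_i = S''(x_i). Step sizes h_i = 1, 1, 1; slopes of the chords Δ_i = (y_(i+1) - y_i)/h_i = 11, -1, 2.
  1·σ_0 + 4·σ_1 + 1·σ_2 = 6(Δ_1 - Δ_0) = -72
  1·σ_1 + 4·σ_2 + 1·σ_3 = 6(Δ_2 - Δ_1) = 18
Natural end conditions: σ_0 = σ_3 = 0.
Solving the tridiagonal system: σ_0 = 0, σ_1 = -102/5, σ_2 = 48/5, σ_3 = 0.
On [1, 2], S(x) = 5 + 21/5·(x - 1) - 51/5·(x - 1)² + 5·(x - 1)³.
With (x - 1) = 1/3: S(4/3) = 736/135.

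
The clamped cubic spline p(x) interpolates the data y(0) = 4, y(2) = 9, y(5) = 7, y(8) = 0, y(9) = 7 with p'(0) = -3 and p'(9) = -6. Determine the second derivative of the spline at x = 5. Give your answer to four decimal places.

-3.6905

Let σ_i = p''(x_i). Step sizes h_i = 2, 3, 3, 1; slopes of the chords Δ_i = (y_(i+1) - y_i)/h_i = 5/2, -2/3, -7/3, 7.
  2·σ_0 + 10·σ_1 + 3·σ_2 = 6(Δ_1 - Δ_0) = -19
  3·σ_1 + 12·σ_2 + 3·σ_3 = 6(Δ_2 - Δ_1) = -10
  3·σ_2 + 8·σ_3 + 1·σ_4 = 6(Δ_3 - Δ_2) = 56
Clamped end conditions give two more equations: 2h_0·σ_0 + h_0·σ_1 = 6(Δ_0 - p'(0)) = 33 and h_3·σ_3 + 2h_3·σ_4 = 6(p'(9) - Δ_3) = -78.
Solving the tridiagonal system: σ_0 = 269/28, σ_1 = -19/7, σ_2 = -155/42, σ_3 = 99/7, σ_4 = -645/14.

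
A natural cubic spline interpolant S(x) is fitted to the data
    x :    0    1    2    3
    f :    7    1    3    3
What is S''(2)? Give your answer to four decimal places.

Let M_i = S''(x_i). Step sizes h_i = 1, 1, 1; slopes of the chords Δ_i = (y_(i+1) - y_i)/h_i = -6, 2, 0.
  1·M_0 + 4·M_1 + 1·M_2 = 6(Δ_1 - Δ_0) = 48
  1·M_1 + 4·M_2 + 1·M_3 = 6(Δ_2 - Δ_1) = -12
Natural end conditions: M_0 = M_3 = 0.
Hence M_0 = 0, M_1 = 68/5, M_2 = -32/5, M_3 = 0.

-6.4000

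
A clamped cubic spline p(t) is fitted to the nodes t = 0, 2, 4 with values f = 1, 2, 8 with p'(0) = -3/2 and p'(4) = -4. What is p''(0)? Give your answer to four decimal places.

0.5000

Put M_i = p'' at the i-th knot. Here h = (2, 2) and Δ = (1/2, 3), so the interior equations h_(i-1)·M_(i-1) + 2(h_(i-1)+h_i)·M_i + h_i·M_(i+1) = 6(Δ_i − Δ_(i-1)) read
  2·M_0 + 8·M_1 + 2·M_2 = 6(Δ_1 - Δ_0) = 15
Clamped end conditions give two more equations: 2h_0·M_0 + h_0·M_1 = 6(Δ_0 - p'(0)) = 12 and h_1·M_1 + 2h_1·M_2 = 6(p'(4) - Δ_1) = -42.
Solving the tridiagonal system: M_0 = 1/2, M_1 = 5, M_2 = -13.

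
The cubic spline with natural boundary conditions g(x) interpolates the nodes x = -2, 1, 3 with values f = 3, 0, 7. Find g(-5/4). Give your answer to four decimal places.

With σ_i denoting the second derivative at x_i, h_i = 3, 2, and Δ_i = (y_(i+1) − y_i)/h_i = -1, 7/2:
  3·σ_0 + 10·σ_1 + 2·σ_2 = 6(Δ_1 - Δ_0) = 27
Natural end conditions: σ_0 = σ_2 = 0.
Solving: σ_0 = 0, σ_1 = 27/10, σ_2 = 0.
On [-2, 1], g(x) = 3 - 47/20·(x + 2) + 0·(x + 2)² + 3/20·(x + 2)³.
With (x + 2) = 3/4: g(-5/4) = 333/256.

1.3008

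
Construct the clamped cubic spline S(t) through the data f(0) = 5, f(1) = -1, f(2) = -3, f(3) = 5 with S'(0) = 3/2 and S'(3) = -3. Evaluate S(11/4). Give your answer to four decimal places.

With M_i denoting the second derivative at x_i, h_i = 1, 1, 1, and Δ_i = (y_(i+1) − y_i)/h_i = -6, -2, 8:
  1·M_0 + 4·M_1 + 1·M_2 = 6(Δ_1 - Δ_0) = 24
  1·M_1 + 4·M_2 + 1·M_3 = 6(Δ_2 - Δ_1) = 60
Clamped end conditions give two more equations: 2h_0·M_0 + h_0·M_1 = 6(Δ_0 - S'(0)) = -45 and h_2·M_2 + 2h_2·M_3 = 6(S'(3) - Δ_2) = -66.
Forward elimination and back-substitution give M_0 = -128/5, M_1 = 31/5, M_2 = 124/5, M_3 = -227/5.
On [2, 3], S(t) = -3 + 73/10·(t - 2) + 62/5·(t - 2)² - 117/10·(t - 2)³.
With (t - 2) = 3/4: S(11/4) = 2889/640.

4.5141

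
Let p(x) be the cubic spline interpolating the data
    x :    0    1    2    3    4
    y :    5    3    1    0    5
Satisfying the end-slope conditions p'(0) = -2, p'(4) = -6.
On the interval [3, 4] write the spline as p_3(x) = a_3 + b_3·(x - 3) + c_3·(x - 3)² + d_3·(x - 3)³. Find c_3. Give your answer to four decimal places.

Put M_i = p'' at the i-th knot. Here h = (1, 1, 1, 1) and Δ = (-2, -2, -1, 5), so the interior equations h_(i-1)·M_(i-1) + 2(h_(i-1)+h_i)·M_i + h_i·M_(i+1) = 6(Δ_i − Δ_(i-1)) read
  1·M_0 + 4·M_1 + 1·M_2 = 6(Δ_1 - Δ_0) = 0
  1·M_1 + 4·M_2 + 1·M_3 = 6(Δ_2 - Δ_1) = 6
  1·M_2 + 4·M_3 + 1·M_4 = 6(Δ_3 - Δ_2) = 36
Clamped end conditions give two more equations: 2h_0·M_0 + h_0·M_1 = 6(Δ_0 - p'(0)) = 0 and h_3·M_3 + 2h_3·M_4 = 6(p'(4) - Δ_3) = -66.
Forward elimination and back-substitution give M_0 = -4/7, M_1 = 8/7, M_2 = -4, M_3 = 146/7, M_4 = -304/7.
On [3, 4], with p_3(x) = a_3 + b_3·(x - 3) + c_3·(x - 3)² + d_3·(x - 3)³: c_3 = M_3/2 = 73/7, d_3 = (M_4 - M_3)/(6h_3) = -75/7, b_3 = Δ_3 - h_3(2M_3 + M_4)/6 = 37/7.

10.4286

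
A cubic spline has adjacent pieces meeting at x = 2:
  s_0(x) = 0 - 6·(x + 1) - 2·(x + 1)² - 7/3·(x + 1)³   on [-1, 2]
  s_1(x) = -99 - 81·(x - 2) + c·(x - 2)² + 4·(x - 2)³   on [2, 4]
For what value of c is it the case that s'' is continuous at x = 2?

s_0''(x) = -4 - 14·(x + 1), so s_0''(2) = -46. On the right, s_1''(2) = 2c, so c = -23.

-23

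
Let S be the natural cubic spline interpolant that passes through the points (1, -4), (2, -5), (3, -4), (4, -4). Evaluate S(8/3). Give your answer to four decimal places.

-4.3630

Put σ_i = S'' at the i-th knot. Here h = (1, 1, 1) and Δ = (-1, 1, 0), so the interior equations h_(i-1)·σ_(i-1) + 2(h_(i-1)+h_i)·σ_i + h_i·σ_(i+1) = 6(Δ_i − Δ_(i-1)) read
  1·σ_0 + 4·σ_1 + 1·σ_2 = 6(Δ_1 - Δ_0) = 12
  1·σ_1 + 4·σ_2 + 1·σ_3 = 6(Δ_2 - Δ_1) = -6
Natural end conditions: σ_0 = σ_3 = 0.
Hence σ_0 = 0, σ_1 = 18/5, σ_2 = -12/5, σ_3 = 0.
On [2, 3], S(t) = -5 + 1/5·(t - 2) + 9/5·(t - 2)² - 1·(t - 2)³.
With (t - 2) = 2/3: S(8/3) = -589/135.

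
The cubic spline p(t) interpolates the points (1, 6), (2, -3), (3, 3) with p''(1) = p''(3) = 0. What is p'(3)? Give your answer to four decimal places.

Write m_i for p''(x_i). With h_i = 1, 1 and divided differences Δ_i = -9, 6, the continuity of p' gives the tridiagonal system
  1·m_0 + 4·m_1 + 1·m_2 = 6(Δ_1 - Δ_0) = 90
Natural end conditions: m_0 = m_2 = 0.
Solving: m_0 = 0, m_1 = 45/2, m_2 = 0.
On [2, 3], p'(t) = b_1 + 2c_1·(t - 2) + 3d_1·(t - 2)² with b_1 = Δ_1 - h_1(2m_1 + m_2)/6 = -3/2, c_1 = m_1/2 = 45/4, d_1 = (m_2 - m_1)/(6h_1) = -15/4. So p'(3) = 39/4.

9.7500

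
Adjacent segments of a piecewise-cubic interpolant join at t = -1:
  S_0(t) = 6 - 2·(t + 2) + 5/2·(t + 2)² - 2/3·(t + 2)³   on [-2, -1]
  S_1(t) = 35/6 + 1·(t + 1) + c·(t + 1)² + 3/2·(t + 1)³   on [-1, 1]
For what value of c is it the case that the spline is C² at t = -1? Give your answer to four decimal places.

0.5000

S_0''(t) = 5 - 4·(t + 2), so S_0''(-1) = 1. On the right, S_1''(-1) = 2c, so c = 1/2.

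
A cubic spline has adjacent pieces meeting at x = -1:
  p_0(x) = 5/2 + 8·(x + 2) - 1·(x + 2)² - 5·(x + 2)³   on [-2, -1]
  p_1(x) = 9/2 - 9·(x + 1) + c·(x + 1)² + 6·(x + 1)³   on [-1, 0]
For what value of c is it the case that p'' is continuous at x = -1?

-16

p_0''(x) = -2 - 30·(x + 2), so p_0''(-1) = -32. On the right, p_1''(-1) = 2c, so c = -16.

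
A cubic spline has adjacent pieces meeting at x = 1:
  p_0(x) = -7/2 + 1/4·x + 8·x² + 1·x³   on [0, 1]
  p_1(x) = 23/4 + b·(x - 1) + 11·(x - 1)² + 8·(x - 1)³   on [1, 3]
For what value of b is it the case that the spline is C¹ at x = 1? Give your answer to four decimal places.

19.2500

p_0'(x) = 1/4 + 16·x + 3·x², so p_0'(1) = 77/4. On the right, p_1'(1) = b, so b = 77/4.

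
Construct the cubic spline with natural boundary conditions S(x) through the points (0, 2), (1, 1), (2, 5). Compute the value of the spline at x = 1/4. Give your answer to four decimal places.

1.4570

Write M_i for S''(x_i). With h_i = 1, 1 and divided differences Δ_i = -1, 4, the continuity of S' gives the tridiagonal system
  1·M_0 + 4·M_1 + 1·M_2 = 6(Δ_1 - Δ_0) = 30
Natural end conditions: M_0 = M_2 = 0.
Hence M_0 = 0, M_1 = 15/2, M_2 = 0.
On [0, 1], S(x) = 2 - 9/4·x + 0·x² + 5/4·x³.
With x = 1/4: S(1/4) = 373/256.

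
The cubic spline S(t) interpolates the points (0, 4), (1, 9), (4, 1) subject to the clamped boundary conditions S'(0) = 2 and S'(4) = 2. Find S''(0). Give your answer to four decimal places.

14.7500

Write M_i for S''(x_i). With h_i = 1, 3 and divided differences Δ_i = 5, -8/3, the continuity of S' gives the tridiagonal system
  1·M_0 + 8·M_1 + 3·M_2 = 6(Δ_1 - Δ_0) = -46
Clamped end conditions give two more equations: 2h_0·M_0 + h_0·M_1 = 6(Δ_0 - S'(0)) = 18 and h_1·M_1 + 2h_1·M_2 = 6(S'(4) - Δ_1) = 28.
Solving: M_0 = 59/4, M_1 = -23/2, M_2 = 125/12.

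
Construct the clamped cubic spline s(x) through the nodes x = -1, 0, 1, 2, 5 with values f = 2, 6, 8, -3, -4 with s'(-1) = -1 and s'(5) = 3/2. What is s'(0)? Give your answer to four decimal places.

6.1620

With M_i denoting the second derivative at x_i, h_i = 1, 1, 1, 3, and Δ_i = (y_(i+1) − y_i)/h_i = 4, 2, -11, -1/3:
  1·M_0 + 4·M_1 + 1·M_2 = 6(Δ_1 - Δ_0) = -12
  1·M_1 + 4·M_2 + 1·M_3 = 6(Δ_2 - Δ_1) = -78
  1·M_2 + 8·M_3 + 3·M_4 = 6(Δ_3 - Δ_2) = 64
Clamped end conditions give two more equations: 2h_0·M_0 + h_0·M_1 = 6(Δ_0 - s'(-1)) = 30 and h_3·M_3 + 2h_3·M_4 = 6(s'(5) - Δ_3) = 11.
Solving the tridiagonal system: M_0 = 1693/108, M_1 = -73/54, M_2 = -2405/108, M_3 = 671/54, M_4 = -473/108.
On [0, 1], s'(x) = b_1 + 2c_1·x + 3d_1·x² with b_1 = Δ_1 - h_1(2M_1 + M_2)/6 = 1331/216, c_1 = M_1/2 = -73/108, d_1 = (M_2 - M_1)/(6h_1) = -251/72. So s'(0) = 1331/216.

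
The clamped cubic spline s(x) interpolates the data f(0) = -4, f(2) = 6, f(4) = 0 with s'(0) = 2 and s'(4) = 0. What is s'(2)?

Let M_i = s''(x_i). Step sizes h_i = 2, 2; slopes of the chords Δ_i = (y_(i+1) - y_i)/h_i = 5, -3.
  2·M_0 + 8·M_1 + 2·M_2 = 6(Δ_1 - Δ_0) = -48
Clamped end conditions give two more equations: 2h_0·M_0 + h_0·M_1 = 6(Δ_0 - s'(0)) = 18 and h_1·M_1 + 2h_1·M_2 = 6(s'(4) - Δ_1) = 18.
Solving: M_0 = 10, M_1 = -11, M_2 = 10.
On [2, 4], s'(x) = b_1 + 2c_1·(x - 2) + 3d_1·(x - 2)² with b_1 = Δ_1 - h_1(2M_1 + M_2)/6 = 1, c_1 = M_1/2 = -11/2, d_1 = (M_2 - M_1)/(6h_1) = 7/4. So s'(2) = 1.

1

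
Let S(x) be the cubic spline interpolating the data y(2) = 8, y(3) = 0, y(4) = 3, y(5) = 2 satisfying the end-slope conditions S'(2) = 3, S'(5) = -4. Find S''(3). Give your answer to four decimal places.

Put m_i = S'' at the i-th knot. Here h = (1, 1, 1) and Δ = (-8, 3, -1), so the interior equations h_(i-1)·m_(i-1) + 2(h_(i-1)+h_i)·m_i + h_i·m_(i+1) = 6(Δ_i − Δ_(i-1)) read
  1·m_0 + 4·m_1 + 1·m_2 = 6(Δ_1 - Δ_0) = 66
  1·m_1 + 4·m_2 + 1·m_3 = 6(Δ_2 - Δ_1) = -24
Clamped end conditions give two more equations: 2h_0·m_0 + h_0·m_1 = 6(Δ_0 - S'(2)) = -66 and h_2·m_2 + 2h_2·m_3 = 6(S'(5) - Δ_2) = -18.
Hence m_0 = -736/15, m_1 = 482/15, m_2 = -202/15, m_3 = -34/15.

32.1333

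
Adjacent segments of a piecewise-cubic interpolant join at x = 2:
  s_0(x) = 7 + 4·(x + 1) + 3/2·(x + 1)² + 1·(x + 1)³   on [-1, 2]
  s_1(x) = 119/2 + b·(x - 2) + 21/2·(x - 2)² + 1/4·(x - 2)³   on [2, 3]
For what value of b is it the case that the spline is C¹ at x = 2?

40

s_0'(x) = 4 + 3·(x + 1) + 3·(x + 1)², so s_0'(2) = 40. On the right, s_1'(2) = b, so b = 40.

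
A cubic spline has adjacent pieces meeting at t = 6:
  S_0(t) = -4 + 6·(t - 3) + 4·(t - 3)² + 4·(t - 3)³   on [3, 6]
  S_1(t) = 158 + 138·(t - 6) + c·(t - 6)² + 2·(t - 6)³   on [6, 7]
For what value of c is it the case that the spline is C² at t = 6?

S_0''(t) = 8 + 24·(t - 3), so S_0''(6) = 80. On the right, S_1''(6) = 2c, so c = 40.

40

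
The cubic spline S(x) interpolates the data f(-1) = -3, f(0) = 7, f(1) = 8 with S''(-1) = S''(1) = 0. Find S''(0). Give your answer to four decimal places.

Let σ_i = S''(x_i). Step sizes h_i = 1, 1; slopes of the chords Δ_i = (y_(i+1) - y_i)/h_i = 10, 1.
  1·σ_0 + 4·σ_1 + 1·σ_2 = 6(Δ_1 - Δ_0) = -54
Natural end conditions: σ_0 = σ_2 = 0.
Hence σ_0 = 0, σ_1 = -27/2, σ_2 = 0.

-13.5000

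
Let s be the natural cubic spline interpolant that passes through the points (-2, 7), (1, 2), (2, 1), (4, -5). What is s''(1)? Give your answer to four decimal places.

Let m_i = s''(x_i). Step sizes h_i = 3, 1, 2; slopes of the chords Δ_i = (y_(i+1) - y_i)/h_i = -5/3, -1, -3.
  3·m_0 + 8·m_1 + 1·m_2 = 6(Δ_1 - Δ_0) = 4
  1·m_1 + 6·m_2 + 2·m_3 = 6(Δ_2 - Δ_1) = -12
Natural end conditions: m_0 = m_3 = 0.
Hence m_0 = 0, m_1 = 36/47, m_2 = -100/47, m_3 = 0.

0.7660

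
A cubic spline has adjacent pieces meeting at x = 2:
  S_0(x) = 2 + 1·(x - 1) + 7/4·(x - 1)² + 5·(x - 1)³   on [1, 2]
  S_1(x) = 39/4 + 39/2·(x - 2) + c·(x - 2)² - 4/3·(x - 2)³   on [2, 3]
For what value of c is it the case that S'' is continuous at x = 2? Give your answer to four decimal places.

S_0''(x) = 7/2 + 30·(x - 1), so S_0''(2) = 67/2. On the right, S_1''(2) = 2c, so c = 67/4.

16.7500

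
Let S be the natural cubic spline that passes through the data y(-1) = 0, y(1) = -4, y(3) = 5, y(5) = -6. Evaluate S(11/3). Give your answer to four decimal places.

With σ_i denoting the second derivative at x_i, h_i = 2, 2, 2, and Δ_i = (y_(i+1) − y_i)/h_i = -2, 9/2, -11/2:
  2·σ_0 + 8·σ_1 + 2·σ_2 = 6(Δ_1 - Δ_0) = 39
  2·σ_1 + 8·σ_2 + 2·σ_3 = 6(Δ_2 - Δ_1) = -60
Natural end conditions: σ_0 = σ_3 = 0.
Hence σ_0 = 0, σ_1 = 36/5, σ_2 = -93/10, σ_3 = 0.
On [3, 5], S(t) = 5 + 7/10·(t - 3) - 93/20·(t - 3)² + 31/40·(t - 3)³.
With (t - 3) = 2/3: S(11/3) = 98/27.

3.6296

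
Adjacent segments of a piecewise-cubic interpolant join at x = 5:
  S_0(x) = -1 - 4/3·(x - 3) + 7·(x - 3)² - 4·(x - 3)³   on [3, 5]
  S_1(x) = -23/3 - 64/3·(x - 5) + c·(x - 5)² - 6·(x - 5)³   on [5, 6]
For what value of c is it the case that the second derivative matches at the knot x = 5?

S_0''(x) = 14 - 24·(x - 3), so S_0''(5) = -34. On the right, S_1''(5) = 2c, so c = -17.

-17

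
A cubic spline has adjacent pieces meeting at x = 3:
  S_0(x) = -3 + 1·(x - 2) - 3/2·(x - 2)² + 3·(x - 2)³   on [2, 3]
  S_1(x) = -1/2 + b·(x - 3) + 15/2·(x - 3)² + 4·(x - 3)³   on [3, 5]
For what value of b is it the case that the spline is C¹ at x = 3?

S_0'(x) = 1 - 3·(x - 2) + 9·(x - 2)², so S_0'(3) = 7. On the right, S_1'(3) = b, so b = 7.

7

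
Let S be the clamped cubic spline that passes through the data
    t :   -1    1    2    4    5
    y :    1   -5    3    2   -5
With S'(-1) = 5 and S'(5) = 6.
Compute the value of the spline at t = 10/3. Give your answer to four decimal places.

6.6981

With σ_i denoting the second derivative at x_i, h_i = 2, 1, 2, 1, and Δ_i = (y_(i+1) − y_i)/h_i = -3, 8, -1/2, -7:
  2·σ_0 + 6·σ_1 + 1·σ_2 = 6(Δ_1 - Δ_0) = 66
  1·σ_1 + 6·σ_2 + 2·σ_3 = 6(Δ_2 - Δ_1) = -51
  2·σ_2 + 6·σ_3 + 1·σ_4 = 6(Δ_3 - Δ_2) = -39
Clamped end conditions give two more equations: 2h_0·σ_0 + h_0·σ_1 = 6(Δ_0 - S'(-1)) = -48 and h_3·σ_3 + 2h_3·σ_4 = 6(S'(5) - Δ_3) = 78.
Hence σ_0 = -4055/186, σ_1 = 1823/93, σ_2 = -745/93, σ_3 = -1048/93, σ_4 = 4151/93.
On [2, 4], S(t) = 3 + 533/62·(t - 2) - 745/186·(t - 2)² - 101/372·(t - 2)³.
With (t - 2) = 4/3: S(10/3) = 16819/2511.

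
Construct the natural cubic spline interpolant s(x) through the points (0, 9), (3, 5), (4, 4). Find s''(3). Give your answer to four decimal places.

0.2500

Put m_i = s'' at the i-th knot. Here h = (3, 1) and Δ = (-4/3, -1), so the interior equations h_(i-1)·m_(i-1) + 2(h_(i-1)+h_i)·m_i + h_i·m_(i+1) = 6(Δ_i − Δ_(i-1)) read
  3·m_0 + 8·m_1 + 1·m_2 = 6(Δ_1 - Δ_0) = 2
Natural end conditions: m_0 = m_2 = 0.
Forward elimination and back-substitution give m_0 = 0, m_1 = 1/4, m_2 = 0.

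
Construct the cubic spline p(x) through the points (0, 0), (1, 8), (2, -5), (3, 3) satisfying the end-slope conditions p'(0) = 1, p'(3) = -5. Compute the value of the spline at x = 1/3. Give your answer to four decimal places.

2.4889

Put M_i = p'' at the i-th knot. Here h = (1, 1, 1) and Δ = (8, -13, 8), so the interior equations h_(i-1)·M_(i-1) + 2(h_(i-1)+h_i)·M_i + h_i·M_(i+1) = 6(Δ_i − Δ_(i-1)) read
  1·M_0 + 4·M_1 + 1·M_2 = 6(Δ_1 - Δ_0) = -126
  1·M_1 + 4·M_2 + 1·M_3 = 6(Δ_2 - Δ_1) = 126
Clamped end conditions give two more equations: 2h_0·M_0 + h_0·M_1 = 6(Δ_0 - p'(0)) = 42 and h_2·M_2 + 2h_2·M_3 = 6(p'(3) - Δ_2) = -78.
Forward elimination and back-substitution give M_0 = 256/5, M_1 = -302/5, M_2 = 322/5, M_3 = -356/5.
On [0, 1], p(x) = 0 + 1·x + 128/5·x² - 93/5·x³.
With x = 1/3: p(1/3) = 112/45.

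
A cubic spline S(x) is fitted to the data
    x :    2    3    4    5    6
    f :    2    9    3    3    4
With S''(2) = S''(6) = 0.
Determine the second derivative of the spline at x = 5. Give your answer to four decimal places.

Put M_i = S'' at the i-th knot. Here h = (1, 1, 1, 1) and Δ = (7, -6, 0, 1), so the interior equations h_(i-1)·M_(i-1) + 2(h_(i-1)+h_i)·M_i + h_i·M_(i+1) = 6(Δ_i − Δ_(i-1)) read
  1·M_0 + 4·M_1 + 1·M_2 = 6(Δ_1 - Δ_0) = -78
  1·M_1 + 4·M_2 + 1·M_3 = 6(Δ_2 - Δ_1) = 36
  1·M_2 + 4·M_3 + 1·M_4 = 6(Δ_3 - Δ_2) = 6
Natural end conditions: M_0 = M_4 = 0.
Forward elimination and back-substitution give M_0 = 0, M_1 = -327/14, M_2 = 108/7, M_3 = -33/14, M_4 = 0.

-2.3571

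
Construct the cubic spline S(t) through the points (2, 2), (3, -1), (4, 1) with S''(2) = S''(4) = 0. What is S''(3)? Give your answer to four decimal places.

7.5000

Put m_i = S'' at the i-th knot. Here h = (1, 1) and Δ = (-3, 2), so the interior equations h_(i-1)·m_(i-1) + 2(h_(i-1)+h_i)·m_i + h_i·m_(i+1) = 6(Δ_i − Δ_(i-1)) read
  1·m_0 + 4·m_1 + 1·m_2 = 6(Δ_1 - Δ_0) = 30
Natural end conditions: m_0 = m_2 = 0.
Forward elimination and back-substitution give m_0 = 0, m_1 = 15/2, m_2 = 0.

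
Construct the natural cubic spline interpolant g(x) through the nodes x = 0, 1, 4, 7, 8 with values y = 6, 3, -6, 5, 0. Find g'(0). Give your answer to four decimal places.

-2.6186

Let M_i = g''(x_i). Step sizes h_i = 1, 3, 3, 1; slopes of the chords Δ_i = (y_(i+1) - y_i)/h_i = -3, -3, 11/3, -5.
  1·M_0 + 8·M_1 + 3·M_2 = 6(Δ_1 - Δ_0) = 0
  3·M_1 + 12·M_2 + 3·M_3 = 6(Δ_2 - Δ_1) = 40
  3·M_2 + 8·M_3 + 1·M_4 = 6(Δ_3 - Δ_2) = -52
Natural end conditions: M_0 = M_4 = 0.
Solving: M_0 = 0, M_1 = -119/52, M_2 = 238/39, M_3 = -457/52, M_4 = 0.
On [0, 1], g'(x) = b_0 + 2c_0·x + 3d_0·x² with b_0 = Δ_0 - h_0(2M_0 + M_1)/6 = -817/312, c_0 = M_0/2 = 0, d_0 = (M_1 - M_0)/(6h_0) = -119/312. So g'(0) = -817/312.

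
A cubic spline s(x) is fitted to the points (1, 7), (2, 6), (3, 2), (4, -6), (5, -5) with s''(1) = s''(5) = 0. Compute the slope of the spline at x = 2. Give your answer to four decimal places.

-1.7143

Put M_i = s'' at the i-th knot. Here h = (1, 1, 1, 1) and Δ = (-1, -4, -8, 1), so the interior equations h_(i-1)·M_(i-1) + 2(h_(i-1)+h_i)·M_i + h_i·M_(i+1) = 6(Δ_i − Δ_(i-1)) read
  1·M_0 + 4·M_1 + 1·M_2 = 6(Δ_1 - Δ_0) = -18
  1·M_1 + 4·M_2 + 1·M_3 = 6(Δ_2 - Δ_1) = -24
  1·M_2 + 4·M_3 + 1·M_4 = 6(Δ_3 - Δ_2) = 54
Natural end conditions: M_0 = M_4 = 0.
Forward elimination and back-substitution give M_0 = 0, M_1 = -15/7, M_2 = -66/7, M_3 = 111/7, M_4 = 0.
On [2, 3], s'(x) = b_1 + 2c_1·(x - 2) + 3d_1·(x - 2)² with b_1 = Δ_1 - h_1(2M_1 + M_2)/6 = -12/7, c_1 = M_1/2 = -15/14, d_1 = (M_2 - M_1)/(6h_1) = -17/14. So s'(2) = -12/7.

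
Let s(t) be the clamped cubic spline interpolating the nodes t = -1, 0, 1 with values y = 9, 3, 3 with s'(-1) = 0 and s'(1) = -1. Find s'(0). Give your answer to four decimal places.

-4.2500

With M_i denoting the second derivative at x_i, h_i = 1, 1, and Δ_i = (y_(i+1) − y_i)/h_i = -6, 0:
  1·M_0 + 4·M_1 + 1·M_2 = 6(Δ_1 - Δ_0) = 36
Clamped end conditions give two more equations: 2h_0·M_0 + h_0·M_1 = 6(Δ_0 - s'(-1)) = -36 and h_1·M_1 + 2h_1·M_2 = 6(s'(1) - Δ_1) = -6.
Forward elimination and back-substitution give M_0 = -55/2, M_1 = 19, M_2 = -25/2.
On [0, 1], s'(t) = b_1 + 2c_1·t + 3d_1·t² with b_1 = Δ_1 - h_1(2M_1 + M_2)/6 = -17/4, c_1 = M_1/2 = 19/2, d_1 = (M_2 - M_1)/(6h_1) = -21/4. So s'(0) = -17/4.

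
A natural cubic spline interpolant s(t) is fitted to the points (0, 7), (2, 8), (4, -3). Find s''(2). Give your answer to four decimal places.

-4.5000

With M_i denoting the second derivative at x_i, h_i = 2, 2, and Δ_i = (y_(i+1) − y_i)/h_i = 1/2, -11/2:
  2·M_0 + 8·M_1 + 2·M_2 = 6(Δ_1 - Δ_0) = -36
Natural end conditions: M_0 = M_2 = 0.
Hence M_0 = 0, M_1 = -9/2, M_2 = 0.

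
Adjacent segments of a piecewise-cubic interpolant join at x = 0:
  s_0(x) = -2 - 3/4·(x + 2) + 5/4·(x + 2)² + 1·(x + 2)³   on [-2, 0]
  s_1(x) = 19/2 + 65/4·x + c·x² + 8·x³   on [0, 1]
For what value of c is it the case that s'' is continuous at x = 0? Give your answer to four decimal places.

7.2500

s_0''(x) = 5/2 + 6·(x + 2), so s_0''(0) = 29/2. On the right, s_1''(0) = 2c, so c = 29/4.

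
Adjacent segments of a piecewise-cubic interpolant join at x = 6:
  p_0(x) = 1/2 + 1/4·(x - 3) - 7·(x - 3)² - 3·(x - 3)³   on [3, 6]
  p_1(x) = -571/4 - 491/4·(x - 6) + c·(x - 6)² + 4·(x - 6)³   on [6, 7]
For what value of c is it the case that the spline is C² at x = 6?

p_0''(x) = -14 - 18·(x - 3), so p_0''(6) = -68. On the right, p_1''(6) = 2c, so c = -34.

-34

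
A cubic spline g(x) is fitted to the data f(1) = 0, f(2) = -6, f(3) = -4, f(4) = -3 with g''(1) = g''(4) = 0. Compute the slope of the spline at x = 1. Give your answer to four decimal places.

Let σ_i = g''(x_i). Step sizes h_i = 1, 1, 1; slopes of the chords Δ_i = (y_(i+1) - y_i)/h_i = -6, 2, 1.
  1·σ_0 + 4·σ_1 + 1·σ_2 = 6(Δ_1 - Δ_0) = 48
  1·σ_1 + 4·σ_2 + 1·σ_3 = 6(Δ_2 - Δ_1) = -6
Natural end conditions: σ_0 = σ_3 = 0.
Hence σ_0 = 0, σ_1 = 66/5, σ_2 = -24/5, σ_3 = 0.
On [1, 2], g'(x) = b_0 + 2c_0·(x - 1) + 3d_0·(x - 1)² with b_0 = Δ_0 - h_0(2σ_0 + σ_1)/6 = -41/5, c_0 = σ_0/2 = 0, d_0 = (σ_1 - σ_0)/(6h_0) = 11/5. So g'(1) = -41/5.

-8.2000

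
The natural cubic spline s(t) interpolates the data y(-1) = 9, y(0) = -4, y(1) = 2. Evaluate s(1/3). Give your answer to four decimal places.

Write M_i for s''(x_i). With h_i = 1, 1 and divided differences Δ_i = -13, 6, the continuity of s' gives the tridiagonal system
  1·M_0 + 4·M_1 + 1·M_2 = 6(Δ_1 - Δ_0) = 114
Natural end conditions: M_0 = M_2 = 0.
Forward elimination and back-substitution give M_0 = 0, M_1 = 57/2, M_2 = 0.
On [0, 1], s(t) = -4 - 7/2·t + 57/4·t² - 19/4·t³.
With t = 1/3: s(1/3) = -203/54.

-3.7593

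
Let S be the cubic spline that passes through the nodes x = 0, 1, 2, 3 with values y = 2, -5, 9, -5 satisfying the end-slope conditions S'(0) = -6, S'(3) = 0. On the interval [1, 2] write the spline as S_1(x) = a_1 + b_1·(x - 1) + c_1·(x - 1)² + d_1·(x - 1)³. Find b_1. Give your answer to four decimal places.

Write σ_i for S''(x_i). With h_i = 1, 1, 1 and divided differences Δ_i = -7, 14, -14, the continuity of S' gives the tridiagonal system
  1·σ_0 + 4·σ_1 + 1·σ_2 = 6(Δ_1 - Δ_0) = 126
  1·σ_1 + 4·σ_2 + 1·σ_3 = 6(Δ_2 - Δ_1) = -168
Clamped end conditions give two more equations: 2h_0·σ_0 + h_0·σ_1 = 6(Δ_0 - S'(0)) = -6 and h_2·σ_2 + 2h_2·σ_3 = 6(S'(3) - Δ_2) = 84.
Forward elimination and back-substitution give σ_0 = -162/5, σ_1 = 294/5, σ_2 = -384/5, σ_3 = 402/5.
On [1, 2], with S_1(x) = a_1 + b_1·(x - 1) + c_1·(x - 1)² + d_1·(x - 1)³: c_1 = σ_1/2 = 147/5, d_1 = (σ_2 - σ_1)/(6h_1) = -113/5, b_1 = Δ_1 - h_1(2σ_1 + σ_2)/6 = 36/5.

7.2000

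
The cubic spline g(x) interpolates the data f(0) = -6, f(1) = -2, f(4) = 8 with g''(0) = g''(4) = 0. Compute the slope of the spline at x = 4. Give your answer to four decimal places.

3.0833

Let M_i = g''(x_i). Step sizes h_i = 1, 3; slopes of the chords Δ_i = (y_(i+1) - y_i)/h_i = 4, 10/3.
  1·M_0 + 8·M_1 + 3·M_2 = 6(Δ_1 - Δ_0) = -4
Natural end conditions: M_0 = M_2 = 0.
Solving: M_0 = 0, M_1 = -1/2, M_2 = 0.
On [1, 4], g'(x) = b_1 + 2c_1·(x - 1) + 3d_1·(x - 1)² with b_1 = Δ_1 - h_1(2M_1 + M_2)/6 = 23/6, c_1 = M_1/2 = -1/4, d_1 = (M_2 - M_1)/(6h_1) = 1/36. So g'(4) = 37/12.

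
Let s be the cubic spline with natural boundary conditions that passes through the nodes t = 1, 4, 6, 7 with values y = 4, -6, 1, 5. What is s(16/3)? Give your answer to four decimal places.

-1.9506

Put M_i = s'' at the i-th knot. Here h = (3, 2, 1) and Δ = (-10/3, 7/2, 4), so the interior equations h_(i-1)·M_(i-1) + 2(h_(i-1)+h_i)·M_i + h_i·M_(i+1) = 6(Δ_i − Δ_(i-1)) read
  3·M_0 + 10·M_1 + 2·M_2 = 6(Δ_1 - Δ_0) = 41
  2·M_1 + 6·M_2 + 1·M_3 = 6(Δ_2 - Δ_1) = 3
Natural end conditions: M_0 = M_3 = 0.
Solving: M_0 = 0, M_1 = 30/7, M_2 = -13/14, M_3 = 0.
On [4, 6], s(t) = -6 + 20/21·(t - 4) + 15/7·(t - 4)² - 73/168·(t - 4)³.
With (t - 4) = 4/3: s(16/3) = -158/81.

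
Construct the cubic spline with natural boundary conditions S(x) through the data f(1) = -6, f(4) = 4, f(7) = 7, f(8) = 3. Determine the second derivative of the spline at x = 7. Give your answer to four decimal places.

With M_i denoting the second derivative at x_i, h_i = 3, 3, 1, and Δ_i = (y_(i+1) − y_i)/h_i = 10/3, 1, -4:
  3·M_0 + 12·M_1 + 3·M_2 = 6(Δ_1 - Δ_0) = -14
  3·M_1 + 8·M_2 + 1·M_3 = 6(Δ_2 - Δ_1) = -30
Natural end conditions: M_0 = M_3 = 0.
Solving: M_0 = 0, M_1 = -22/87, M_2 = -106/29, M_3 = 0.

-3.6552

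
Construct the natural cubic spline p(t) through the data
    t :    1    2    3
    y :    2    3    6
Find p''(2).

Write M_i for p''(x_i). With h_i = 1, 1 and divided differences Δ_i = 1, 3, the continuity of p' gives the tridiagonal system
  1·M_0 + 4·M_1 + 1·M_2 = 6(Δ_1 - Δ_0) = 12
Natural end conditions: M_0 = M_2 = 0.
Solving the tridiagonal system: M_0 = 0, M_1 = 3, M_2 = 0.

3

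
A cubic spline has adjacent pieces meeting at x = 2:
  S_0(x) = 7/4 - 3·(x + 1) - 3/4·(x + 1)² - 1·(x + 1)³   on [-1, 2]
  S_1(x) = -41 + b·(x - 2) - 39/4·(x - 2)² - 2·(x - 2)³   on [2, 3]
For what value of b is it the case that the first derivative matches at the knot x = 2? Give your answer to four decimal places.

S_0'(x) = -3 - 3/2·(x + 1) - 3·(x + 1)², so S_0'(2) = -69/2. On the right, S_1'(2) = b, so b = -69/2.

-34.5000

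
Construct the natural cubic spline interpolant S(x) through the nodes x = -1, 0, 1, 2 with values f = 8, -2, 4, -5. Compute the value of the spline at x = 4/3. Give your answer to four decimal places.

2.8765

Put m_i = S'' at the i-th knot. Here h = (1, 1, 1) and Δ = (-10, 6, -9), so the interior equations h_(i-1)·m_(i-1) + 2(h_(i-1)+h_i)·m_i + h_i·m_(i+1) = 6(Δ_i − Δ_(i-1)) read
  1·m_0 + 4·m_1 + 1·m_2 = 6(Δ_1 - Δ_0) = 96
  1·m_1 + 4·m_2 + 1·m_3 = 6(Δ_2 - Δ_1) = -90
Natural end conditions: m_0 = m_3 = 0.
Solving the tridiagonal system: m_0 = 0, m_1 = 158/5, m_2 = -152/5, m_3 = 0.
On [1, 2], S(x) = 4 + 17/15·(x - 1) - 76/5·(x - 1)² + 76/15·(x - 1)³.
With (x - 1) = 1/3: S(4/3) = 233/81.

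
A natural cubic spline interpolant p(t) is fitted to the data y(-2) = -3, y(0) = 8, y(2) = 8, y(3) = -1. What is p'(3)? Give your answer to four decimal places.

Write σ_i for p''(x_i). With h_i = 2, 2, 1 and divided differences Δ_i = 11/2, 0, -9, the continuity of p' gives the tridiagonal system
  2·σ_0 + 8·σ_1 + 2·σ_2 = 6(Δ_1 - Δ_0) = -33
  2·σ_1 + 6·σ_2 + 1·σ_3 = 6(Δ_2 - Δ_1) = -54
Natural end conditions: σ_0 = σ_3 = 0.
Forward elimination and back-substitution give σ_0 = 0, σ_1 = -45/22, σ_2 = -183/22, σ_3 = 0.
On [2, 3], p'(t) = b_2 + 2c_2·(t - 2) + 3d_2·(t - 2)² with b_2 = Δ_2 - h_2(2σ_2 + σ_3)/6 = -137/22, c_2 = σ_2/2 = -183/44, d_2 = (σ_3 - σ_2)/(6h_2) = 61/44. So p'(3) = -457/44.

-10.3864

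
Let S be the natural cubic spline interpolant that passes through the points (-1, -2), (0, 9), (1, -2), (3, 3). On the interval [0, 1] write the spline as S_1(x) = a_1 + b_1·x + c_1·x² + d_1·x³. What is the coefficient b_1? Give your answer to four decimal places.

-1.6522

Put m_i = S'' at the i-th knot. Here h = (1, 1, 2) and Δ = (11, -11, 5/2), so the interior equations h_(i-1)·m_(i-1) + 2(h_(i-1)+h_i)·m_i + h_i·m_(i+1) = 6(Δ_i − Δ_(i-1)) read
  1·m_0 + 4·m_1 + 1·m_2 = 6(Δ_1 - Δ_0) = -132
  1·m_1 + 6·m_2 + 2·m_3 = 6(Δ_2 - Δ_1) = 81
Natural end conditions: m_0 = m_3 = 0.
Solving the tridiagonal system: m_0 = 0, m_1 = -873/23, m_2 = 456/23, m_3 = 0.
On [0, 1], with S_1(x) = a_1 + b_1·x + c_1·x² + d_1·x³: c_1 = m_1/2 = -873/46, d_1 = (m_2 - m_1)/(6h_1) = 443/46, b_1 = Δ_1 - h_1(2m_1 + m_2)/6 = -38/23.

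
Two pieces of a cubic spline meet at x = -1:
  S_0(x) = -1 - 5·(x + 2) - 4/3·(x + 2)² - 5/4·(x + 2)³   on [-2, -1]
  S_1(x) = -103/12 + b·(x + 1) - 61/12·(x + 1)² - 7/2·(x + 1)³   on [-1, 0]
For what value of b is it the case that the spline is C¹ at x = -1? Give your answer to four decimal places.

-11.4167

S_0'(x) = -5 - 8/3·(x + 2) - 15/4·(x + 2)², so S_0'(-1) = -137/12. On the right, S_1'(-1) = b, so b = -137/12.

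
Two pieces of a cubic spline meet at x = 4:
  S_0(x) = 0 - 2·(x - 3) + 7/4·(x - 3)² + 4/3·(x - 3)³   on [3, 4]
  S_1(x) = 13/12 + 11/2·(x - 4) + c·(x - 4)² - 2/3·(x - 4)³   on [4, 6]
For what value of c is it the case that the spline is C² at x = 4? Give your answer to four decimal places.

S_0''(x) = 7/2 + 8·(x - 3), so S_0''(4) = 23/2. On the right, S_1''(4) = 2c, so c = 23/4.

5.7500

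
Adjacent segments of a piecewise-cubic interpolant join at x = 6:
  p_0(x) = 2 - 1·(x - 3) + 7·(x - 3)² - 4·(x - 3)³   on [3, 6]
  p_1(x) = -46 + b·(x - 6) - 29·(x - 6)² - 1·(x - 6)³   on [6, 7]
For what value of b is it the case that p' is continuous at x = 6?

-67

p_0'(x) = -1 + 14·(x - 3) - 12·(x - 3)², so p_0'(6) = -67. On the right, p_1'(6) = b, so b = -67.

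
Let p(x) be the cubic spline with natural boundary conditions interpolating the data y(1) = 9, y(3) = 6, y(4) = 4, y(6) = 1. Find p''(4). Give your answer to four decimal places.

0.6000

With M_i denoting the second derivative at x_i, h_i = 2, 1, 2, and Δ_i = (y_(i+1) − y_i)/h_i = -3/2, -2, -3/2:
  2·M_0 + 6·M_1 + 1·M_2 = 6(Δ_1 - Δ_0) = -3
  1·M_1 + 6·M_2 + 2·M_3 = 6(Δ_2 - Δ_1) = 3
Natural end conditions: M_0 = M_3 = 0.
Forward elimination and back-substitution give M_0 = 0, M_1 = -3/5, M_2 = 3/5, M_3 = 0.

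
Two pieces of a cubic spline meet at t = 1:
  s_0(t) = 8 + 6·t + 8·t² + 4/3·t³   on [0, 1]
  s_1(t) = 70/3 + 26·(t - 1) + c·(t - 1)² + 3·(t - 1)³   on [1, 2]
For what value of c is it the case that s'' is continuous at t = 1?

s_0''(t) = 16 + 8·t, so s_0''(1) = 24. On the right, s_1''(1) = 2c, so c = 12.

12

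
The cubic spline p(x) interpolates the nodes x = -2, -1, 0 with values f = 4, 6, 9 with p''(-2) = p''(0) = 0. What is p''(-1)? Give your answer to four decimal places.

With m_i denoting the second derivative at x_i, h_i = 1, 1, and Δ_i = (y_(i+1) − y_i)/h_i = 2, 3:
  1·m_0 + 4·m_1 + 1·m_2 = 6(Δ_1 - Δ_0) = 6
Natural end conditions: m_0 = m_2 = 0.
Forward elimination and back-substitution give m_0 = 0, m_1 = 3/2, m_2 = 0.

1.5000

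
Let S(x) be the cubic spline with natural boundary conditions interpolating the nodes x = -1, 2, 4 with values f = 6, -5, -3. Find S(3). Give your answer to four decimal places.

-4.7000

Let M_i = S''(x_i). Step sizes h_i = 3, 2; slopes of the chords Δ_i = (y_(i+1) - y_i)/h_i = -11/3, 1.
  3·M_0 + 10·M_1 + 2·M_2 = 6(Δ_1 - Δ_0) = 28
Natural end conditions: M_0 = M_2 = 0.
Solving the tridiagonal system: M_0 = 0, M_1 = 14/5, M_2 = 0.
On [2, 4], S(x) = -5 - 13/15·(x - 2) + 7/5·(x - 2)² - 7/30·(x - 2)³.
With (x - 2) = 1: S(3) = -47/10.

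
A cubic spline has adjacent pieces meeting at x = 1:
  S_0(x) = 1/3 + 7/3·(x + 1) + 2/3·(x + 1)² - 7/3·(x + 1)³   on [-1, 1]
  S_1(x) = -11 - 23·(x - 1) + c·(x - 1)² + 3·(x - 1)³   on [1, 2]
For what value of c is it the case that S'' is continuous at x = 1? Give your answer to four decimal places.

S_0''(x) = 4/3 - 14·(x + 1), so S_0''(1) = -80/3. On the right, S_1''(1) = 2c, so c = -40/3.

-13.3333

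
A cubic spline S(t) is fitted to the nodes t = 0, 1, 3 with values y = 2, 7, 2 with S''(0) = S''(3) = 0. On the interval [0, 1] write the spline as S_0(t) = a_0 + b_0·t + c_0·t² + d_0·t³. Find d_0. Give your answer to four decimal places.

-1.2500

Put m_i = S'' at the i-th knot. Here h = (1, 2) and Δ = (5, -5/2), so the interior equations h_(i-1)·m_(i-1) + 2(h_(i-1)+h_i)·m_i + h_i·m_(i+1) = 6(Δ_i − Δ_(i-1)) read
  1·m_0 + 6·m_1 + 2·m_2 = 6(Δ_1 - Δ_0) = -45
Natural end conditions: m_0 = m_2 = 0.
Hence m_0 = 0, m_1 = -15/2, m_2 = 0.
On [0, 1], with S_0(t) = a_0 + b_0·t + c_0·t² + d_0·t³: c_0 = m_0/2 = 0, d_0 = (m_1 - m_0)/(6h_0) = -5/4, b_0 = Δ_0 - h_0(2m_0 + m_1)/6 = 25/4.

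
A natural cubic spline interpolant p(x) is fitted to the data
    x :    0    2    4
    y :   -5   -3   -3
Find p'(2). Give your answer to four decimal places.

Write M_i for p''(x_i). With h_i = 2, 2 and divided differences Δ_i = 1, 0, the continuity of p' gives the tridiagonal system
  2·M_0 + 8·M_1 + 2·M_2 = 6(Δ_1 - Δ_0) = -6
Natural end conditions: M_0 = M_2 = 0.
Solving the tridiagonal system: M_0 = 0, M_1 = -3/4, M_2 = 0.
On [2, 4], p'(x) = b_1 + 2c_1·(x - 2) + 3d_1·(x - 2)² with b_1 = Δ_1 - h_1(2M_1 + M_2)/6 = 1/2, c_1 = M_1/2 = -3/8, d_1 = (M_2 - M_1)/(6h_1) = 1/16. So p'(2) = 1/2.

0.5000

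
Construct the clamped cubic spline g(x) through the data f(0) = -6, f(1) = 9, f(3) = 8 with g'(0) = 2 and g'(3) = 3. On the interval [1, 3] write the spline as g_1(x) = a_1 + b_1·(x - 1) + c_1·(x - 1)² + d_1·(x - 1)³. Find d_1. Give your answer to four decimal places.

Put M_i = g'' at the i-th knot. Here h = (1, 2) and Δ = (15, -1/2), so the interior equations h_(i-1)·M_(i-1) + 2(h_(i-1)+h_i)·M_i + h_i·M_(i+1) = 6(Δ_i − Δ_(i-1)) read
  1·M_0 + 6·M_1 + 2·M_2 = 6(Δ_1 - Δ_0) = -93
Clamped end conditions give two more equations: 2h_0·M_0 + h_0·M_1 = 6(Δ_0 - g'(0)) = 78 and h_1·M_1 + 2h_1·M_2 = 6(g'(3) - Δ_1) = 21.
Solving: M_0 = 329/6, M_1 = -95/3, M_2 = 253/12.
On [1, 3], with g_1(x) = a_1 + b_1·(x - 1) + c_1·(x - 1)² + d_1·(x - 1)³: c_1 = M_1/2 = -95/6, d_1 = (M_2 - M_1)/(6h_1) = 211/48, b_1 = Δ_1 - h_1(2M_1 + M_2)/6 = 163/12.

4.3958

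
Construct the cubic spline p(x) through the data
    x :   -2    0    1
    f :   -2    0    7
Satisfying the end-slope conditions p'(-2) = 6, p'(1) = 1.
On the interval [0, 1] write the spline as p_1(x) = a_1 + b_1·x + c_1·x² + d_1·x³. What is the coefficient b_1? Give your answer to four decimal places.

Let m_i = p''(x_i). Step sizes h_i = 2, 1; slopes of the chords Δ_i = (y_(i+1) - y_i)/h_i = 1, 7.
  2·m_0 + 6·m_1 + 1·m_2 = 6(Δ_1 - Δ_0) = 36
Clamped end conditions give two more equations: 2h_0·m_0 + h_0·m_1 = 6(Δ_0 - p'(-2)) = -30 and h_1·m_1 + 2h_1·m_2 = 6(p'(1) - Δ_1) = -36.
Solving the tridiagonal system: m_0 = -91/6, m_1 = 46/3, m_2 = -77/3.
On [0, 1], with p_1(x) = a_1 + b_1·x + c_1·x² + d_1·x³: c_1 = m_1/2 = 23/3, d_1 = (m_2 - m_1)/(6h_1) = -41/6, b_1 = Δ_1 - h_1(2m_1 + m_2)/6 = 37/6.

6.1667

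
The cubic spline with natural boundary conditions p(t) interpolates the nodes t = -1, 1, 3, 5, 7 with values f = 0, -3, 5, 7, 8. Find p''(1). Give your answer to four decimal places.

With M_i denoting the second derivative at x_i, h_i = 2, 2, 2, 2, and Δ_i = (y_(i+1) − y_i)/h_i = -3/2, 4, 1, 1/2:
  2·M_0 + 8·M_1 + 2·M_2 = 6(Δ_1 - Δ_0) = 33
  2·M_1 + 8·M_2 + 2·M_3 = 6(Δ_2 - Δ_1) = -18
  2·M_2 + 8·M_3 + 2·M_4 = 6(Δ_3 - Δ_2) = -3
Natural end conditions: M_0 = M_4 = 0.
Solving: M_0 = 0, M_1 = 141/28, M_2 = -51/14, M_3 = 15/28, M_4 = 0.

5.0357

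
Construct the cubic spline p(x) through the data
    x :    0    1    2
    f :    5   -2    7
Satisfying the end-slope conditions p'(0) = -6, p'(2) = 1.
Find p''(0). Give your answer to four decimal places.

-23.5000

Put m_i = p'' at the i-th knot. Here h = (1, 1) and Δ = (-7, 9), so the interior equations h_(i-1)·m_(i-1) + 2(h_(i-1)+h_i)·m_i + h_i·m_(i+1) = 6(Δ_i − Δ_(i-1)) read
  1·m_0 + 4·m_1 + 1·m_2 = 6(Δ_1 - Δ_0) = 96
Clamped end conditions give two more equations: 2h_0·m_0 + h_0·m_1 = 6(Δ_0 - p'(0)) = -6 and h_1·m_1 + 2h_1·m_2 = 6(p'(2) - Δ_1) = -48.
Forward elimination and back-substitution give m_0 = -47/2, m_1 = 41, m_2 = -89/2.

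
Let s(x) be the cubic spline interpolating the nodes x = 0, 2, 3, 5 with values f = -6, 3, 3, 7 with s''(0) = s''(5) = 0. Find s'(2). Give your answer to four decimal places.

1.1857

With m_i denoting the second derivative at x_i, h_i = 2, 1, 2, and Δ_i = (y_(i+1) − y_i)/h_i = 9/2, 0, 2:
  2·m_0 + 6·m_1 + 1·m_2 = 6(Δ_1 - Δ_0) = -27
  1·m_1 + 6·m_2 + 2·m_3 = 6(Δ_2 - Δ_1) = 12
Natural end conditions: m_0 = m_3 = 0.
Solving the tridiagonal system: m_0 = 0, m_1 = -174/35, m_2 = 99/35, m_3 = 0.
On [2, 3], s'(x) = b_1 + 2c_1·(x - 2) + 3d_1·(x - 2)² with b_1 = Δ_1 - h_1(2m_1 + m_2)/6 = 83/70, c_1 = m_1/2 = -87/35, d_1 = (m_2 - m_1)/(6h_1) = 13/10. So s'(2) = 83/70.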